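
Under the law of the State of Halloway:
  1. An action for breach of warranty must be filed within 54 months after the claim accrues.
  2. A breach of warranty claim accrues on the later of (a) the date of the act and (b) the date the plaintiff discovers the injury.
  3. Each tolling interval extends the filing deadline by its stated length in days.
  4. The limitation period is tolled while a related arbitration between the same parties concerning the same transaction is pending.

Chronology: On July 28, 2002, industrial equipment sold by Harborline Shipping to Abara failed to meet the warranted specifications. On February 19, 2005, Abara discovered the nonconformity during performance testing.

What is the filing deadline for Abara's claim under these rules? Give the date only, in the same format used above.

Because discovery on February 19, 2005 post-dates the July 28, 2002 act, accrual under the later-of rule falls on February 19, 2005.
54 months from February 19, 2005 is August 19, 2009.

August 19, 2009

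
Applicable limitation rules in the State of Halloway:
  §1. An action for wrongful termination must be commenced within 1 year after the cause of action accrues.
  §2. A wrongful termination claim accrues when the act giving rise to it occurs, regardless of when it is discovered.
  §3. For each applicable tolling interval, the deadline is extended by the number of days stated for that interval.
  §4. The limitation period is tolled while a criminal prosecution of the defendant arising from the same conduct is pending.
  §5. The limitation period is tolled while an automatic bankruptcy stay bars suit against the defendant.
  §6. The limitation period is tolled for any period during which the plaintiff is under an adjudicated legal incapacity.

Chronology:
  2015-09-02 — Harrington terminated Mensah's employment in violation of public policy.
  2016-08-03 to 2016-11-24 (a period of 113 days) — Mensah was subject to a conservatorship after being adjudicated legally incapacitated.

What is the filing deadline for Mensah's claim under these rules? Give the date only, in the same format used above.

The claim accrued on 2015-09-02, when the wrongful act occurred.
Adding the 1 year base period to 2015-09-02 gives a deadline of 2016-09-02, before any tolling.
The plaintiff's legal incapacity from 2016-08-03 to 2016-11-24 tolled the period for 113 days, extending the deadline to 2016-12-24.

2016-12-24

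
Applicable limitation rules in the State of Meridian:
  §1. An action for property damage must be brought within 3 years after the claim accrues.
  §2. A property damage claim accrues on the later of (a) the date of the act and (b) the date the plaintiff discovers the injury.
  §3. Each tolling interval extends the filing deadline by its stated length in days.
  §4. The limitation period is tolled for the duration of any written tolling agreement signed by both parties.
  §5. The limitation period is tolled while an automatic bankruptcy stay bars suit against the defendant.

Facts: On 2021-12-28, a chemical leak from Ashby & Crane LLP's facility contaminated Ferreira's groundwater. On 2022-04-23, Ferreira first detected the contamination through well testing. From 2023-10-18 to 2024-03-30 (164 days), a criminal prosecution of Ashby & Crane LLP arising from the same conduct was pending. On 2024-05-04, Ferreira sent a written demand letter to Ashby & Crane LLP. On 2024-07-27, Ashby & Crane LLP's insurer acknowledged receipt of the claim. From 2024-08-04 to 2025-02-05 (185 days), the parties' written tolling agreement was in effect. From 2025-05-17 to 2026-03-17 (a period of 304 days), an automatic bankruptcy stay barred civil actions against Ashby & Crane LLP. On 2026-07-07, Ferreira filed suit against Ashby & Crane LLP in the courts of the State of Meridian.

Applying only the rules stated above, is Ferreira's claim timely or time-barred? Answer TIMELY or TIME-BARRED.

TIMELY

Taking the later of the act (2021-12-28) and discovery (2022-04-23), the claim accrued on 2022-04-23.
3 years from 2022-04-23 is 2025-04-23.
Because the written tolling agreement ran from 2024-08-04 to 2025-02-05, the deadline is extended by 185 days to 2025-10-25.
The automatic bankruptcy stay from 2025-05-17 to 2026-03-17 tolled the period for 304 days, extending the deadline to 2026-08-25.
Although a criminal prosecution ran from 2023-10-18 to 2024-03-30, the stated rules do not make that a tolling event, so it is disregarded.
None of the other events listed affects the running of the period under the stated rules.
The 2026-07-07 filing precedes the 2026-08-25 deadline; the claim is timely.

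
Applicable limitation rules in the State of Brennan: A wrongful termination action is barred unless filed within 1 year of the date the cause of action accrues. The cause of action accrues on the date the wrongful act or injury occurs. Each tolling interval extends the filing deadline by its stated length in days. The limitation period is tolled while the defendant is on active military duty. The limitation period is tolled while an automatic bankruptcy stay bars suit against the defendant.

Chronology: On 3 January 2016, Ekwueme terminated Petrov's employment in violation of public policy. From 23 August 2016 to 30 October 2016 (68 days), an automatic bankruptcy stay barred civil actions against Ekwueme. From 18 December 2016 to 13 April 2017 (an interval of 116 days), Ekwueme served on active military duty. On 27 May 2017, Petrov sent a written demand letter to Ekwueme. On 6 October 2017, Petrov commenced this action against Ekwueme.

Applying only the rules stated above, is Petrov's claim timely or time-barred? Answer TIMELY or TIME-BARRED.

TIME-BARRED

The cause of action accrued on 3 January 2016, the date of the act.
Adding the 1 year base period to 3 January 2016 gives a deadline of 3 January 2017, before any tolling.
The period was tolled for 68 days by the automatic bankruptcy stay (23 August 2016 to 30 October 2016), pushing the deadline to 12 March 2017.
The defendant's active military service from 18 December 2016 to 13 April 2017 tolled the period for 116 days, extending the deadline to 6 July 2017.
Nothing else in the chronology tolls or restarts the period.
Petrov filed on 6 October 2017, after the 6 July 2017 deadline, so the action is time-barred.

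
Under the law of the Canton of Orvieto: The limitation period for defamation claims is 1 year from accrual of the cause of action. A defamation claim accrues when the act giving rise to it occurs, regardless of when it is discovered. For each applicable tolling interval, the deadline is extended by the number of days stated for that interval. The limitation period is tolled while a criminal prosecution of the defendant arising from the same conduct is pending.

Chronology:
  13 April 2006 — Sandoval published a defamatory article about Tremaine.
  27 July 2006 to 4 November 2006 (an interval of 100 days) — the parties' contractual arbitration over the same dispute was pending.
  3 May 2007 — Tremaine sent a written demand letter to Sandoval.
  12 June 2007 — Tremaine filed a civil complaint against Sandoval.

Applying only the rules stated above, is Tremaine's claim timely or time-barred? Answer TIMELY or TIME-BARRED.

The claim accrued on 13 April 2006, when the wrongful act occurred.
1 year from 13 April 2006 is 13 April 2007.
Although a pending arbitration ran from 27 July 2006 to 4 November 2006, the stated rules do not make that a tolling event, so it is disregarded.
The other events in the timeline have no effect on the limitation period under the stated rules.
Filing on 12 June 2007 missed the 13 April 2007 deadline — the action is time-barred.

TIME-BARRED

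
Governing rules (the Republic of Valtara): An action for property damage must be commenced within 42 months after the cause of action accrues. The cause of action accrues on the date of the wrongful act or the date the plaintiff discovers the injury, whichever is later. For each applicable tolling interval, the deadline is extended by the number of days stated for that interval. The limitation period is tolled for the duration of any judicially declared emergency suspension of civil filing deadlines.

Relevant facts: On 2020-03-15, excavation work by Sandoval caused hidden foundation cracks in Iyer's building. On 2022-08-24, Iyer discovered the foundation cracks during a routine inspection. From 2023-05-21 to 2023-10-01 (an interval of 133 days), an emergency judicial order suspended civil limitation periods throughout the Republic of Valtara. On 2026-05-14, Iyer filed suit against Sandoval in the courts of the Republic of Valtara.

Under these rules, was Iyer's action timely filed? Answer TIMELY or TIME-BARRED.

Taking the later of the act (2020-03-15) and discovery (2022-08-24), the claim accrued on 2022-08-24.
42 months from 2022-08-24 is 2026-02-24.
The emergency suspension of filing deadlines from 2023-05-21 to 2023-10-01 tolled the period for 133 days, extending the deadline to 2026-07-07.
Filing on 2026-05-14 beat the 2026-07-07 deadline — the action is timely.

TIMELY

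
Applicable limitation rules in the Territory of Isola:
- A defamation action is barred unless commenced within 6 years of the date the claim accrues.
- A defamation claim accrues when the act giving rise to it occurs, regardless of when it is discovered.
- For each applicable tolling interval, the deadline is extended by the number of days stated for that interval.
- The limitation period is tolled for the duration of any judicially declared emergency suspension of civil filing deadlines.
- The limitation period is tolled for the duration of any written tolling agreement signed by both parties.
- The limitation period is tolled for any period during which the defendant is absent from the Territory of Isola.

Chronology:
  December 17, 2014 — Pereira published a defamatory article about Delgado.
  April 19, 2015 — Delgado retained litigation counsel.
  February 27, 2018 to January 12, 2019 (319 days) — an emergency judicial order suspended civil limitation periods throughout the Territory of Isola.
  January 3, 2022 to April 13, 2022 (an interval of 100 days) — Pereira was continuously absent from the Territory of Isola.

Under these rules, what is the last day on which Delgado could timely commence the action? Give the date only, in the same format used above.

November 1, 2021

The limitation period began to run on December 17, 2014.
Adding the 6 years base period to December 17, 2014 gives a deadline of December 17, 2020, before any tolling.
Because the emergency suspension of filing deadlines ran from February 27, 2018 to January 12, 2019, the deadline is extended by 319 days to November 1, 2021.
The defendant's absence from the jurisdiction starting January 3, 2022 came too late — the period had run on November 1, 2021 — and so does not extend the deadline.
The other events in the timeline have no effect on the limitation period under the stated rules.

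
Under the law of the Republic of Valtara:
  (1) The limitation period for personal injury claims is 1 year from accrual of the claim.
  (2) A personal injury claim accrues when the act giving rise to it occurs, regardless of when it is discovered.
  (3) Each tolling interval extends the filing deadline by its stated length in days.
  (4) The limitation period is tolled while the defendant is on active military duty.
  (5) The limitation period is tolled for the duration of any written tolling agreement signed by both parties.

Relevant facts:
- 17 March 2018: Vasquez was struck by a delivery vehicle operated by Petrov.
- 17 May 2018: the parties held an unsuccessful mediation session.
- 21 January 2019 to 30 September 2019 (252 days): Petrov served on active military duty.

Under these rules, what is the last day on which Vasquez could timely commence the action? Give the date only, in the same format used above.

24 November 2019

The claim accrued on 17 March 2018, when the wrongful act occurred.
1 year from 17 March 2018 is 17 March 2019.
Because the defendant's active military service ran from 21 January 2019 to 30 September 2019, the deadline is extended by 252 days to 24 November 2019.
None of the other events listed affects the running of the period under the stated rules.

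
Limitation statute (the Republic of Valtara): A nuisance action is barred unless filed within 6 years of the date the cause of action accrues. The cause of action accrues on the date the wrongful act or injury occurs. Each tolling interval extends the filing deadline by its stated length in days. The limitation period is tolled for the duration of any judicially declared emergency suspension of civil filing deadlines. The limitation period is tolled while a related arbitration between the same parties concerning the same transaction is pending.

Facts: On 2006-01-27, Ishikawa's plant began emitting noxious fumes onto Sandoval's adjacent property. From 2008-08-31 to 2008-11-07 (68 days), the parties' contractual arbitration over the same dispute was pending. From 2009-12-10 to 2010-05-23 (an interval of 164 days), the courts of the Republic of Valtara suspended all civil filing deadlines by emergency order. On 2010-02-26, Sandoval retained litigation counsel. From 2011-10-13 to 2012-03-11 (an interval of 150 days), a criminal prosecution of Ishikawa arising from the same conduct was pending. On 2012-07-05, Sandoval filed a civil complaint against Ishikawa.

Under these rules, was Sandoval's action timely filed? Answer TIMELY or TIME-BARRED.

TIMELY

The claim accrued on 2006-01-27, when the wrongful act occurred.
Adding the 6 years base period to 2006-01-27 gives a deadline of 2012-01-27, before any tolling.
The pending related arbitration from 2008-08-31 to 2008-11-07 tolled the period for 68 days, extending the deadline to 2012-04-04.
Because the emergency suspension of filing deadlines ran from 2009-12-10 to 2010-05-23, the deadline is extended by 164 days to 2012-09-15.
The pending criminal prosecution from 2011-10-13 to 2012-03-11 does not toll the period, because no stated rule makes a criminal prosecution a tolling event.
None of the other events listed affects the running of the period under the stated rules.
Filing on 2012-07-05 beat the 2012-09-15 deadline — the action is timely.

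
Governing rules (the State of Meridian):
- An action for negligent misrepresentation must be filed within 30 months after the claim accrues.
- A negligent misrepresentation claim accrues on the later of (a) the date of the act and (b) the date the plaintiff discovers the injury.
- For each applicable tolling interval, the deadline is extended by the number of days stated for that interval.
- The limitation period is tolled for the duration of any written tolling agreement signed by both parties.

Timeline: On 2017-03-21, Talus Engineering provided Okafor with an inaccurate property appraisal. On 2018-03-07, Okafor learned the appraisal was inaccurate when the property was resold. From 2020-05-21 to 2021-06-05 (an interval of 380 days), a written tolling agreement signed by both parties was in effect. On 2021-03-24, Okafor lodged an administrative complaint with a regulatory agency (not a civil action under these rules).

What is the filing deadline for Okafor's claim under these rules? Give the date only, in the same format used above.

2021-09-22

Taking the later of the act (2017-03-21) and discovery (2018-03-07), the claim accrued on 2018-03-07.
Adding the 30 months base period to 2018-03-07 gives a deadline of 2020-09-07, before any tolling.
Because the written tolling agreement ran from 2020-05-21 to 2021-06-05, the deadline is extended by 380 days to 2021-09-22.
Nothing else in the chronology tolls or restarts the period.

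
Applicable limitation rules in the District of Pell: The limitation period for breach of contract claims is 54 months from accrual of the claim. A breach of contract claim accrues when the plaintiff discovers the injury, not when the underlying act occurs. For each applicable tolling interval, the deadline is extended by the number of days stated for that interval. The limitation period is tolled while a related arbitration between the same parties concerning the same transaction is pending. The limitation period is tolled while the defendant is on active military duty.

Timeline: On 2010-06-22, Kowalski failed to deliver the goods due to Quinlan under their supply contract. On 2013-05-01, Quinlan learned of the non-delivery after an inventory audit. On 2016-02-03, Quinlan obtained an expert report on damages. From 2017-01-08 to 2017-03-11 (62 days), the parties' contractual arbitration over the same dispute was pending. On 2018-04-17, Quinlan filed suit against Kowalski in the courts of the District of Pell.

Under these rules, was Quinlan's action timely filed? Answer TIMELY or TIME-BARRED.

TIME-BARRED

Under the discovery rule, the claim accrued on 2013-05-01, when Quinlan discovered the injury — not on the 2010-06-22 date of the underlying act.
54 months from 2013-05-01 is 2017-11-01.
The period was tolled for 62 days by the pending related arbitration (2017-01-08 to 2017-03-11), pushing the deadline to 2018-01-02.
Nothing else in the chronology tolls or restarts the period.
The 2018-04-17 filing falls after the 2018-01-02 deadline; the claim is time-barred.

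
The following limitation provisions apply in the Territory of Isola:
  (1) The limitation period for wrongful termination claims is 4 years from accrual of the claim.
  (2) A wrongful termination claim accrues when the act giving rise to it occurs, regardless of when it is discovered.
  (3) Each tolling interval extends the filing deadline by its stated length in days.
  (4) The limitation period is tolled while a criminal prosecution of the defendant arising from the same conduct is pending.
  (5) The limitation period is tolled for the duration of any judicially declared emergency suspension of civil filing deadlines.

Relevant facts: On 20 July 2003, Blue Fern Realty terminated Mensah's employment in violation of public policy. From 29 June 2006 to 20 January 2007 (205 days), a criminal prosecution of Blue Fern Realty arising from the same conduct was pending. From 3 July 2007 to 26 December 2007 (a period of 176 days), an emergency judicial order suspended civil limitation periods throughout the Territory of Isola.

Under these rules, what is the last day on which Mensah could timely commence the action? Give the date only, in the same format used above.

The limitation period began to run on 20 July 2003.
The untolled deadline — 4 years after 20 July 2003 — is 20 July 2007.
Because the pending criminal prosecution ran from 29 June 2006 to 20 January 2007, the deadline is extended by 205 days to 10 February 2008.
Because the emergency suspension of filing deadlines ran from 3 July 2007 to 26 December 2007, the deadline is extended by 176 days to 4 August 2008.

4 August 2008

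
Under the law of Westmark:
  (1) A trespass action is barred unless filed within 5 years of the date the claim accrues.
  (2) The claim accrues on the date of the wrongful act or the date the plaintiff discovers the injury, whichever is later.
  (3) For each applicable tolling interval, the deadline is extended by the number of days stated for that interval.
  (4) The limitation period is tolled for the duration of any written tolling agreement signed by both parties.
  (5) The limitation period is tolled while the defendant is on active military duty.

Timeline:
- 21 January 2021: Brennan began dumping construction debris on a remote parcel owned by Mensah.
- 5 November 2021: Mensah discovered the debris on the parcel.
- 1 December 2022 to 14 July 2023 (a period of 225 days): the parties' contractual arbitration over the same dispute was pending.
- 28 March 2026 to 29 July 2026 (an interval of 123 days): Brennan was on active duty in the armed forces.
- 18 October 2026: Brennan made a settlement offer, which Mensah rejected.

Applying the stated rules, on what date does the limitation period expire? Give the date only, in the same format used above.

Because discovery on 5 November 2021 post-dates the 21 January 2021 act, accrual under the later-of rule falls on 5 November 2021.
The untolled deadline — 5 years after 5 November 2021 — is 5 November 2026.
The period was tolled for 123 days by the defendant's active military service (28 March 2026 to 29 July 2026), pushing the deadline to 8 March 2027.
The pending related arbitration from 1 December 2022 to 14 July 2023 does not toll the period, because no stated rule makes a pending arbitration a tolling event.
Nothing else in the chronology tolls or restarts the period.

8 March 2027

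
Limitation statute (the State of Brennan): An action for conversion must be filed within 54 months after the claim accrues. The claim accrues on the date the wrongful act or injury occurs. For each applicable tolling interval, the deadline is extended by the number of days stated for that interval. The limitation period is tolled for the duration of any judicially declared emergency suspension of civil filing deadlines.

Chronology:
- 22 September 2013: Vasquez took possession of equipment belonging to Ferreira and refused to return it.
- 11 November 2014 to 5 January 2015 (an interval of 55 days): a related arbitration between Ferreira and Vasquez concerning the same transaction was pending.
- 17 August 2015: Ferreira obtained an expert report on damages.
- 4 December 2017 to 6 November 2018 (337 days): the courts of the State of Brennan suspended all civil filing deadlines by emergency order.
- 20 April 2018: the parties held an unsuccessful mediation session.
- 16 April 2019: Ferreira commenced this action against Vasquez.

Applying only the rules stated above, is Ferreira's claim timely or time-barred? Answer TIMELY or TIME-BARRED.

TIME-BARRED

The claim accrued on 22 September 2013, when the wrongful act occurred.
The untolled deadline — 54 months after 22 September 2013 — is 22 March 2018.
The period was tolled for 337 days by the emergency suspension of filing deadlines (4 December 2017 to 6 November 2018), pushing the deadline to 22 February 2019.
No stated provision tolls the period for a pending arbitration, so the interval from 11 November 2014 to 5 January 2015 has no effect on the deadline.
Nothing else in the chronology tolls or restarts the period.
The 16 April 2019 filing falls after the 22 February 2019 deadline; the claim is time-barred.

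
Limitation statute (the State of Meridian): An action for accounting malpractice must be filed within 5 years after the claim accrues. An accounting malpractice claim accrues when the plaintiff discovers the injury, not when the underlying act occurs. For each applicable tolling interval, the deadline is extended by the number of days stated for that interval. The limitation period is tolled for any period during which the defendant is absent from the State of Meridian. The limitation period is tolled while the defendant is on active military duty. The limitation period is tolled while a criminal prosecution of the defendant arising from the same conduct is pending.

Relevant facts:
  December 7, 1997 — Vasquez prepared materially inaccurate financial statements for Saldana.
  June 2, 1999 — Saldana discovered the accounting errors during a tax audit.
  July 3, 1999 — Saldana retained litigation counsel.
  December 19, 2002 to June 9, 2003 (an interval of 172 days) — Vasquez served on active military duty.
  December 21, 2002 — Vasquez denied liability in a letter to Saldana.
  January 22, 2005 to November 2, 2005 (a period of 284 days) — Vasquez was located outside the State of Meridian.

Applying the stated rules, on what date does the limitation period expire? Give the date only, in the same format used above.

Accrual is tied to discovery, so the period began on June 2, 1999 rather than on December 7, 1997 when the act occurred.
The untolled deadline — 5 years after June 2, 1999 — is June 2, 2004.
Because the defendant's active military service ran from December 19, 2002 to June 9, 2003, the deadline is extended by 172 days to November 21, 2004.
The defendant's absence from the jurisdiction starting January 22, 2005 came too late — the period had run on November 21, 2004 — and so does not extend the deadline.
The other events in the timeline have no effect on the limitation period under the stated rules.

November 21, 2004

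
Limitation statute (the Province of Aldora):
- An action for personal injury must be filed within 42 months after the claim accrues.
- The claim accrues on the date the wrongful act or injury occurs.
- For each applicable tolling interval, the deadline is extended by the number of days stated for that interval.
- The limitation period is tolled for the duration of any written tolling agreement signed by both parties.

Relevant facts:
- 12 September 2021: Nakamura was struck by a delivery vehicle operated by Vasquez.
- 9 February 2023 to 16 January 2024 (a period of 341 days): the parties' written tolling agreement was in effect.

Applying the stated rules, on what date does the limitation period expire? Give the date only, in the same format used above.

The limitation period began to run on 12 September 2021.
42 months from 12 September 2021 is 12 March 2025.
Because the written tolling agreement ran from 9 February 2023 to 16 January 2024, the deadline is extended by 341 days to 16 February 2026.

16 February 2026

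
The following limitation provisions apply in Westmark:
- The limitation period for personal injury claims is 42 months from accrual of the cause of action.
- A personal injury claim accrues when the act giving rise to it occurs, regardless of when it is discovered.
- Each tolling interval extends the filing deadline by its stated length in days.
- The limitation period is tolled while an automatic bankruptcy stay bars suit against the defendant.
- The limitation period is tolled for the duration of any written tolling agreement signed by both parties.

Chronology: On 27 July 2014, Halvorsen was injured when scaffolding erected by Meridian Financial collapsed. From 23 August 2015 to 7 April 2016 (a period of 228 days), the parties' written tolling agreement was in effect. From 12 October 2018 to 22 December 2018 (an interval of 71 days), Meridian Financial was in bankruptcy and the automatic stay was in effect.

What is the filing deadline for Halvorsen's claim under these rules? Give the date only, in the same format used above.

The cause of action accrued on 27 July 2014, the date of the act.
Adding the 42 months base period to 27 July 2014 gives a deadline of 27 January 2018, before any tolling.
The written tolling agreement from 23 August 2015 to 7 April 2016 tolled the period for 228 days, extending the deadline to 12 September 2018.
By the time the automatic bankruptcy stay began on 12 October 2018, the limitation period had already expired on 12 September 2018; that interval cannot revive it.

12 September 2018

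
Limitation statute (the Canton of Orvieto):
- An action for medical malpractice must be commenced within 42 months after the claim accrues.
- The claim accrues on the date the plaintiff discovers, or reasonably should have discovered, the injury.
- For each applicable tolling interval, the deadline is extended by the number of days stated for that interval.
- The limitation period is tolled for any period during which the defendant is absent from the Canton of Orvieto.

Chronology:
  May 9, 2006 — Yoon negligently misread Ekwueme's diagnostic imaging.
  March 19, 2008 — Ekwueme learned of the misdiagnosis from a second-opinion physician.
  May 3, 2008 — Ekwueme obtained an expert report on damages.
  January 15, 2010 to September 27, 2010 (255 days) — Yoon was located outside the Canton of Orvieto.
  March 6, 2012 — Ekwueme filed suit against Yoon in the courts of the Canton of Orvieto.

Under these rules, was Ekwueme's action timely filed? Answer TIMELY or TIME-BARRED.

TIMELY

Under the discovery rule, the claim accrued on March 19, 2008, when Ekwueme discovered the injury — not on the May 9, 2006 date of the underlying act.
The untolled deadline — 42 months after March 19, 2008 — is September 19, 2011.
Because the defendant's absence from the jurisdiction ran from January 15, 2010 to September 27, 2010, the deadline is extended by 255 days to May 31, 2012.
None of the other events listed affects the running of the period under the stated rules.
The March 6, 2012 filing precedes the May 31, 2012 deadline; the claim is timely.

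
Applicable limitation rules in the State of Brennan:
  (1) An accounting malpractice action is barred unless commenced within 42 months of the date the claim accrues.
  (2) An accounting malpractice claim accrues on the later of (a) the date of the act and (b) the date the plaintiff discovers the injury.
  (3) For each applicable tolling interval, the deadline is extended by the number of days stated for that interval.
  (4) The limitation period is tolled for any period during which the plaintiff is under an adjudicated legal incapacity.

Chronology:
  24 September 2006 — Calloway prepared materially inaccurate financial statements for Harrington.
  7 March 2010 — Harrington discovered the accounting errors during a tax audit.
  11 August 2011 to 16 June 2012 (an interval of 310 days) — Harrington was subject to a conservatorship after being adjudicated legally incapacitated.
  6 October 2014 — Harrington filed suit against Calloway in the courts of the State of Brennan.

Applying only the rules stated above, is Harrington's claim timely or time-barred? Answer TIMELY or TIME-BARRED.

TIME-BARRED

Taking the later of the act (24 September 2006) and discovery (7 March 2010), the claim accrued on 7 March 2010.
Adding the 42 months base period to 7 March 2010 gives a deadline of 7 September 2013, before any tolling.
The period was tolled for 310 days by the plaintiff's legal incapacity (11 August 2011 to 16 June 2012), pushing the deadline to 14 July 2014.
The 6 October 2014 filing falls after the 14 July 2014 deadline; the claim is time-barred.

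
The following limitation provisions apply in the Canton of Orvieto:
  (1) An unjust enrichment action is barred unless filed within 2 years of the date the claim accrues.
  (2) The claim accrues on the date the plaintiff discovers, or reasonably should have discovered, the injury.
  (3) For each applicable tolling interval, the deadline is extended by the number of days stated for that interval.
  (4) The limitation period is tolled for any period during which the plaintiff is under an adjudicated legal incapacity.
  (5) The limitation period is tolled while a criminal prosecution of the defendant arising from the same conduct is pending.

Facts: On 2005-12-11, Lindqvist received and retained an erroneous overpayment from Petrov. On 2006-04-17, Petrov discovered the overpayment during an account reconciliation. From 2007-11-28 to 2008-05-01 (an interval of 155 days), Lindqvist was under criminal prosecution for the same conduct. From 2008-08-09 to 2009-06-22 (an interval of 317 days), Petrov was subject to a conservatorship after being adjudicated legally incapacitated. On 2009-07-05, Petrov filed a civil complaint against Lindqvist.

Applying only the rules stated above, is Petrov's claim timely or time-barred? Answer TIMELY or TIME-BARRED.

TIMELY

Under the discovery rule, the claim accrued on 2006-04-17, when Petrov discovered the injury — not on the 2005-12-11 date of the underlying act.
Adding the 2 years base period to 2006-04-17 gives a deadline of 2008-04-17, before any tolling.
The period was tolled for 155 days by the pending criminal prosecution (2007-11-28 to 2008-05-01), pushing the deadline to 2008-09-19.
The period was tolled for 317 days by the plaintiff's legal incapacity (2008-08-09 to 2009-06-22), pushing the deadline to 2009-08-02.
Petrov filed on 2009-07-05, before the 2009-08-02 deadline, so the action is timely.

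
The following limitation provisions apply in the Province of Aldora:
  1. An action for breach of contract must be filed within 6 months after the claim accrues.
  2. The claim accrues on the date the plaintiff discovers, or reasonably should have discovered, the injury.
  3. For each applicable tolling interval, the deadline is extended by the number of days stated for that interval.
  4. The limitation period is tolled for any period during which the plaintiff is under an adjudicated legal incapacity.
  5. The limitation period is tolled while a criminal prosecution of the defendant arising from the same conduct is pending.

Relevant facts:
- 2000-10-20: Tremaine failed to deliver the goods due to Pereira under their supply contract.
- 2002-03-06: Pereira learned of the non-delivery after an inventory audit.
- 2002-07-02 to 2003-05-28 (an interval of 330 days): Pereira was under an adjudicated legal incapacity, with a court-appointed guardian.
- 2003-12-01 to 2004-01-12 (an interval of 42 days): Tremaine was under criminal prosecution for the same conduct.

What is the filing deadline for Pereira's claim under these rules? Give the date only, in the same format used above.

The claim did not accrue until Pereira discovered the injury on 2002-03-06; the 2000-10-20 act date does not start the clock under the stated rule.
6 months from 2002-03-06 is 2002-09-06.
The period was tolled for 330 days by the plaintiff's legal incapacity (2002-07-02 to 2003-05-28), pushing the deadline to 2003-08-02.
The pending criminal prosecution starting 2003-12-01 came too late — the period had run on 2003-08-02 — and so does not extend the deadline.

2003-08-02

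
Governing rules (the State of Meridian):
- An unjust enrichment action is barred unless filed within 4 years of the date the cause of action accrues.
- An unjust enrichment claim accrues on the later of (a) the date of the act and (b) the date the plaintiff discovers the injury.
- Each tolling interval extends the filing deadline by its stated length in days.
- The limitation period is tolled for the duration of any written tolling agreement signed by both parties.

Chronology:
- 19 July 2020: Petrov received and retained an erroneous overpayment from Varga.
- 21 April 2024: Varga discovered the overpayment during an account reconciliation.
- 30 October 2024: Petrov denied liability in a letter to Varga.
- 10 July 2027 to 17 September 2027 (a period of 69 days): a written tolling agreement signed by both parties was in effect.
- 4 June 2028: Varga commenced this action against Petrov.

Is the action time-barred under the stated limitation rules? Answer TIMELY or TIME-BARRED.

Because discovery on 21 April 2024 post-dates the 19 July 2020 act, accrual under the later-of rule falls on 21 April 2024.
Adding the 4 years base period to 21 April 2024 gives a deadline of 21 April 2028, before any tolling.
The written tolling agreement from 10 July 2027 to 17 September 2027 tolled the period for 69 days, extending the deadline to 29 June 2028.
The other events in the timeline have no effect on the limitation period under the stated rules.
Varga filed on 4 June 2028, before the 29 June 2028 deadline, so the action is timely.

TIMELY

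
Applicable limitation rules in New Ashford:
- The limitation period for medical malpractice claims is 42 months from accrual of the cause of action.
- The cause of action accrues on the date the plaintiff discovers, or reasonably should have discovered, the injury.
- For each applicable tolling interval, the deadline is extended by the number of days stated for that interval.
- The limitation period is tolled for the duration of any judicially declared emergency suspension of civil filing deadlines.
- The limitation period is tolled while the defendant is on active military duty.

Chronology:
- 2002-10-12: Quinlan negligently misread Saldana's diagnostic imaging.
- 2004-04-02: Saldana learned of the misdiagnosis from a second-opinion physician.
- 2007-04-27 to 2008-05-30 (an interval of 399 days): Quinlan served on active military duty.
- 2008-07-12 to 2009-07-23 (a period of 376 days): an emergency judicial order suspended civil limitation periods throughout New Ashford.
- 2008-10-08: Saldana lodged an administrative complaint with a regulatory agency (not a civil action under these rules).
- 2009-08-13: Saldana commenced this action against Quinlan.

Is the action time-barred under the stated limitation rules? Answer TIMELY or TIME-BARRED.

TIMELY

Under the discovery rule, the claim accrued on 2004-04-02, when Saldana discovered the injury — not on the 2002-10-12 date of the underlying act.
42 months from 2004-04-02 is 2007-10-02.
The period was tolled for 399 days by the defendant's active military service (2007-04-27 to 2008-05-30), pushing the deadline to 2008-11-04.
Because the emergency suspension of filing deadlines ran from 2008-07-12 to 2009-07-23, the deadline is extended by 376 days to 2009-11-15.
None of the other events listed affects the running of the period under the stated rules.
Filing on 2009-08-13 beat the 2009-11-15 deadline — the action is timely.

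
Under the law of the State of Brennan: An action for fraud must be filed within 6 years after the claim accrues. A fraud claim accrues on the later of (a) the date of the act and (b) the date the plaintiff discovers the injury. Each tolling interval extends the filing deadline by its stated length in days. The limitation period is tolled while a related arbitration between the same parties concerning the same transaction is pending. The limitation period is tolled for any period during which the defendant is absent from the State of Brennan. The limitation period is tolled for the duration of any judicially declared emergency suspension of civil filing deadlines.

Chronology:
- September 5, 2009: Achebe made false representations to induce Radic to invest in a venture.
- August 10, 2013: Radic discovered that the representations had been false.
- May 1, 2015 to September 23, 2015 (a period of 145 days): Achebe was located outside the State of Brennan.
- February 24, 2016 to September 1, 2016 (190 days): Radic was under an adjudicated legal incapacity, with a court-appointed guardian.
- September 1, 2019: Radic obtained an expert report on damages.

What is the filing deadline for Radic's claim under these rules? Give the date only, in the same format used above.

January 2, 2020

The claim accrued on August 10, 2013 — the later of the September 5, 2009 act and the August 10, 2013 discovery.
Adding the 6 years base period to August 10, 2013 gives a deadline of August 10, 2019, before any tolling.
The defendant's absence from the jurisdiction from May 1, 2015 to September 23, 2015 tolled the period for 145 days, extending the deadline to January 2, 2020.
No stated provision tolls the period for the plaintiff's incapacity, so the interval from February 24, 2016 to September 1, 2016 has no effect on the deadline.
Nothing else in the chronology tolls or restarts the period.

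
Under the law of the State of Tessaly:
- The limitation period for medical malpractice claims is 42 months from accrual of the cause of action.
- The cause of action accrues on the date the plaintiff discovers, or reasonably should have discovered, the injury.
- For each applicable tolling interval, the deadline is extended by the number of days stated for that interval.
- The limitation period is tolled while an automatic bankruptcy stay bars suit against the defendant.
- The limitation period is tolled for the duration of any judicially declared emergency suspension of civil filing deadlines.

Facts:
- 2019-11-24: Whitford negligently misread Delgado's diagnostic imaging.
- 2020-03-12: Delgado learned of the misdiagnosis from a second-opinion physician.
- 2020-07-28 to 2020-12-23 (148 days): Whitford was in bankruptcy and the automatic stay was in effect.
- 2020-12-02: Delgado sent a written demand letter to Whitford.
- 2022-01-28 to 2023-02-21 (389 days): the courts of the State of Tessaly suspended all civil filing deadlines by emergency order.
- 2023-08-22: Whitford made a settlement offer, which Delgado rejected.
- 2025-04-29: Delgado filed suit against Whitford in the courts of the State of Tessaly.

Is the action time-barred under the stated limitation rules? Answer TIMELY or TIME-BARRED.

TIME-BARRED

Under the discovery rule, the claim accrued on 2020-03-12, when Delgado discovered the injury — not on the 2019-11-24 date of the underlying act.
42 months from 2020-03-12 is 2023-09-12.
The automatic bankruptcy stay from 2020-07-28 to 2020-12-23 tolled the period for 148 days, extending the deadline to 2024-02-07.
The emergency suspension of filing deadlines from 2022-01-28 to 2023-02-21 tolled the period for 389 days, extending the deadline to 2025-03-02.
Nothing else in the chronology tolls or restarts the period.
Delgado filed on 2025-04-29, after the 2025-03-02 deadline, so the action is time-barred.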